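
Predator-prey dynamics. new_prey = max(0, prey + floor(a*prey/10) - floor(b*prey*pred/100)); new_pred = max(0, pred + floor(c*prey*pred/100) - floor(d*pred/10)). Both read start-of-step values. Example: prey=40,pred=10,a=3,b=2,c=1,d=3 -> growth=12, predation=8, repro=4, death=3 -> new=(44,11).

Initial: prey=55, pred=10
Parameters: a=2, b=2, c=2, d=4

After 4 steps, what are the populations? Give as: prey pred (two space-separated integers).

Answer: 9 54

Derivation:
Step 1: prey: 55+11-11=55; pred: 10+11-4=17
Step 2: prey: 55+11-18=48; pred: 17+18-6=29
Step 3: prey: 48+9-27=30; pred: 29+27-11=45
Step 4: prey: 30+6-27=9; pred: 45+27-18=54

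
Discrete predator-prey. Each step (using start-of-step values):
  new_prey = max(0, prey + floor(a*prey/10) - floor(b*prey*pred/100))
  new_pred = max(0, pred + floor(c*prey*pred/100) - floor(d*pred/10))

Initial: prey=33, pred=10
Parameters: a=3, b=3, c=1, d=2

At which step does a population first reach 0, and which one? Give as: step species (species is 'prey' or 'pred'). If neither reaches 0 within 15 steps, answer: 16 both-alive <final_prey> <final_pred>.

Answer: 16 both-alive 11 8

Derivation:
Step 1: prey: 33+9-9=33; pred: 10+3-2=11
Step 2: prey: 33+9-10=32; pred: 11+3-2=12
Step 3: prey: 32+9-11=30; pred: 12+3-2=13
Step 4: prey: 30+9-11=28; pred: 13+3-2=14
Step 5: prey: 28+8-11=25; pred: 14+3-2=15
Step 6: prey: 25+7-11=21; pred: 15+3-3=15
Step 7: prey: 21+6-9=18; pred: 15+3-3=15
Step 8: prey: 18+5-8=15; pred: 15+2-3=14
Step 9: prey: 15+4-6=13; pred: 14+2-2=14
Step 10: prey: 13+3-5=11; pred: 14+1-2=13
Step 11: prey: 11+3-4=10; pred: 13+1-2=12
Step 12: prey: 10+3-3=10; pred: 12+1-2=11
Step 13: prey: 10+3-3=10; pred: 11+1-2=10
Step 14: prey: 10+3-3=10; pred: 10+1-2=9
Step 15: prey: 10+3-2=11; pred: 9+0-1=8
No extinction within 15 steps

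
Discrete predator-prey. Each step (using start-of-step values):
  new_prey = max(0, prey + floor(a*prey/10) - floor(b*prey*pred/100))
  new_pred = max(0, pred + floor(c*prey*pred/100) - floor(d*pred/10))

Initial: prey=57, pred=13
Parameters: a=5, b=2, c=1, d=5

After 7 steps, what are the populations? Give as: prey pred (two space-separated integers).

Answer: 1 71

Derivation:
Step 1: prey: 57+28-14=71; pred: 13+7-6=14
Step 2: prey: 71+35-19=87; pred: 14+9-7=16
Step 3: prey: 87+43-27=103; pred: 16+13-8=21
Step 4: prey: 103+51-43=111; pred: 21+21-10=32
Step 5: prey: 111+55-71=95; pred: 32+35-16=51
Step 6: prey: 95+47-96=46; pred: 51+48-25=74
Step 7: prey: 46+23-68=1; pred: 74+34-37=71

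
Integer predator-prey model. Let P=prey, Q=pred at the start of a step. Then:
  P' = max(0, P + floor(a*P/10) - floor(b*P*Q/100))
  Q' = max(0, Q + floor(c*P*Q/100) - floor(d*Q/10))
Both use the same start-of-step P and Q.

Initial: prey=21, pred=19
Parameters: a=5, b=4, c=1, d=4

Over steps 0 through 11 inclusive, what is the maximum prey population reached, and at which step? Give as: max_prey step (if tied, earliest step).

Step 1: prey: 21+10-15=16; pred: 19+3-7=15
Step 2: prey: 16+8-9=15; pred: 15+2-6=11
Step 3: prey: 15+7-6=16; pred: 11+1-4=8
Step 4: prey: 16+8-5=19; pred: 8+1-3=6
Step 5: prey: 19+9-4=24; pred: 6+1-2=5
Step 6: prey: 24+12-4=32; pred: 5+1-2=4
Step 7: prey: 32+16-5=43; pred: 4+1-1=4
Step 8: prey: 43+21-6=58; pred: 4+1-1=4
Step 9: prey: 58+29-9=78; pred: 4+2-1=5
Step 10: prey: 78+39-15=102; pred: 5+3-2=6
Step 11: prey: 102+51-24=129; pred: 6+6-2=10
Max prey = 129 at step 11

Answer: 129 11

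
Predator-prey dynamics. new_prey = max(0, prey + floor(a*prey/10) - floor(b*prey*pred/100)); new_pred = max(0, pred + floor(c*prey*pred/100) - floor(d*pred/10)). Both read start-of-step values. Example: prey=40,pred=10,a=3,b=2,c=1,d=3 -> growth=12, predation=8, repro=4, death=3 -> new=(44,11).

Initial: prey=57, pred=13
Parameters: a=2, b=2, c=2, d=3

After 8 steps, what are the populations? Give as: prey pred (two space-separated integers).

Step 1: prey: 57+11-14=54; pred: 13+14-3=24
Step 2: prey: 54+10-25=39; pred: 24+25-7=42
Step 3: prey: 39+7-32=14; pred: 42+32-12=62
Step 4: prey: 14+2-17=0; pred: 62+17-18=61
Step 5: prey: 0+0-0=0; pred: 61+0-18=43
Step 6: prey: 0+0-0=0; pred: 43+0-12=31
Step 7: prey: 0+0-0=0; pred: 31+0-9=22
Step 8: prey: 0+0-0=0; pred: 22+0-6=16

Answer: 0 16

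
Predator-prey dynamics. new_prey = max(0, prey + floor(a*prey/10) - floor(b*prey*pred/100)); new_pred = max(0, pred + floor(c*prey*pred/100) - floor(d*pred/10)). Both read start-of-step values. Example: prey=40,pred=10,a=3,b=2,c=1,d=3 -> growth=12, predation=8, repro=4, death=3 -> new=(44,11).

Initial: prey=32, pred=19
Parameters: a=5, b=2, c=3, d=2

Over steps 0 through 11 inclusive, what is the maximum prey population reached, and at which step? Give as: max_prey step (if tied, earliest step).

Answer: 36 1

Derivation:
Step 1: prey: 32+16-12=36; pred: 19+18-3=34
Step 2: prey: 36+18-24=30; pred: 34+36-6=64
Step 3: prey: 30+15-38=7; pred: 64+57-12=109
Step 4: prey: 7+3-15=0; pred: 109+22-21=110
Step 5: prey: 0+0-0=0; pred: 110+0-22=88
Step 6: prey: 0+0-0=0; pred: 88+0-17=71
Step 7: prey: 0+0-0=0; pred: 71+0-14=57
Step 8: prey: 0+0-0=0; pred: 57+0-11=46
Step 9: prey: 0+0-0=0; pred: 46+0-9=37
Step 10: prey: 0+0-0=0; pred: 37+0-7=30
Step 11: prey: 0+0-0=0; pred: 30+0-6=24
Max prey = 36 at step 1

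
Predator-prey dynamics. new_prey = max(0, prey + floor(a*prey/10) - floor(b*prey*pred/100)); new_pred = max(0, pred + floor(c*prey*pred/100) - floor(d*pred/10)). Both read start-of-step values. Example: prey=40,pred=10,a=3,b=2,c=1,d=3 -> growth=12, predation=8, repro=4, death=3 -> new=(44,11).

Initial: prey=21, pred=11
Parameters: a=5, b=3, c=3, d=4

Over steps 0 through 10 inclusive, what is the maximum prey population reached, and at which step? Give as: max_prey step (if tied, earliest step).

Step 1: prey: 21+10-6=25; pred: 11+6-4=13
Step 2: prey: 25+12-9=28; pred: 13+9-5=17
Step 3: prey: 28+14-14=28; pred: 17+14-6=25
Step 4: prey: 28+14-21=21; pred: 25+21-10=36
Step 5: prey: 21+10-22=9; pred: 36+22-14=44
Step 6: prey: 9+4-11=2; pred: 44+11-17=38
Step 7: prey: 2+1-2=1; pred: 38+2-15=25
Step 8: prey: 1+0-0=1; pred: 25+0-10=15
Step 9: prey: 1+0-0=1; pred: 15+0-6=9
Step 10: prey: 1+0-0=1; pred: 9+0-3=6
Max prey = 28 at step 2

Answer: 28 2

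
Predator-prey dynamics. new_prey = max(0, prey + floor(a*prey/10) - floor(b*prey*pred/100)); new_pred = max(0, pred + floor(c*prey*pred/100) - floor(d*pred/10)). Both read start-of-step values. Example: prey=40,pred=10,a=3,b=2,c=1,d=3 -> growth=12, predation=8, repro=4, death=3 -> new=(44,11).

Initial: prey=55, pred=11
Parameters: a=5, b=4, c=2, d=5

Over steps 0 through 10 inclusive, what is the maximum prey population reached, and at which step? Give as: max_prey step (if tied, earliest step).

Step 1: prey: 55+27-24=58; pred: 11+12-5=18
Step 2: prey: 58+29-41=46; pred: 18+20-9=29
Step 3: prey: 46+23-53=16; pred: 29+26-14=41
Step 4: prey: 16+8-26=0; pred: 41+13-20=34
Step 5: prey: 0+0-0=0; pred: 34+0-17=17
Step 6: prey: 0+0-0=0; pred: 17+0-8=9
Step 7: prey: 0+0-0=0; pred: 9+0-4=5
Step 8: prey: 0+0-0=0; pred: 5+0-2=3
Step 9: prey: 0+0-0=0; pred: 3+0-1=2
Step 10: prey: 0+0-0=0; pred: 2+0-1=1
Max prey = 58 at step 1

Answer: 58 1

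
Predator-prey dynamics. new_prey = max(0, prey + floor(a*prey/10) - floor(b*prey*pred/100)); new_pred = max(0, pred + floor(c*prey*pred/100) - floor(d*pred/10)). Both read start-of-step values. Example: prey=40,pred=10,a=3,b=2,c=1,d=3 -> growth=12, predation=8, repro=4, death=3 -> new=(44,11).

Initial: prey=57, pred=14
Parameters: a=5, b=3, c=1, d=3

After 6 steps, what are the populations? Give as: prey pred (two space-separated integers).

Step 1: prey: 57+28-23=62; pred: 14+7-4=17
Step 2: prey: 62+31-31=62; pred: 17+10-5=22
Step 3: prey: 62+31-40=53; pred: 22+13-6=29
Step 4: prey: 53+26-46=33; pred: 29+15-8=36
Step 5: prey: 33+16-35=14; pred: 36+11-10=37
Step 6: prey: 14+7-15=6; pred: 37+5-11=31

Answer: 6 31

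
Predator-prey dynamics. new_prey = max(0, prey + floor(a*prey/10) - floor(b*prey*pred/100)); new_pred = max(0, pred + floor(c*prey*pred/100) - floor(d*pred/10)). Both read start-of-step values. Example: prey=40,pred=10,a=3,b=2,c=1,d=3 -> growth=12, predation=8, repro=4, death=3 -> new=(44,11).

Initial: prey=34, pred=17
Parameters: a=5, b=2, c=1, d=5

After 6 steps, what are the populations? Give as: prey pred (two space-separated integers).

Step 1: prey: 34+17-11=40; pred: 17+5-8=14
Step 2: prey: 40+20-11=49; pred: 14+5-7=12
Step 3: prey: 49+24-11=62; pred: 12+5-6=11
Step 4: prey: 62+31-13=80; pred: 11+6-5=12
Step 5: prey: 80+40-19=101; pred: 12+9-6=15
Step 6: prey: 101+50-30=121; pred: 15+15-7=23

Answer: 121 23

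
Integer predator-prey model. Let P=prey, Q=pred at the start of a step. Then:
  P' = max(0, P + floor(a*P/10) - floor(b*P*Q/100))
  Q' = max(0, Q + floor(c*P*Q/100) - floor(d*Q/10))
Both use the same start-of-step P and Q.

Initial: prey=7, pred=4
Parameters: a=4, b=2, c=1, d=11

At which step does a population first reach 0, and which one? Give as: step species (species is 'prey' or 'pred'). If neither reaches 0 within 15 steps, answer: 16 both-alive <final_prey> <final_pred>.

Step 1: prey: 7+2-0=9; pred: 4+0-4=0
First extinction: pred at step 1

Answer: 1 pred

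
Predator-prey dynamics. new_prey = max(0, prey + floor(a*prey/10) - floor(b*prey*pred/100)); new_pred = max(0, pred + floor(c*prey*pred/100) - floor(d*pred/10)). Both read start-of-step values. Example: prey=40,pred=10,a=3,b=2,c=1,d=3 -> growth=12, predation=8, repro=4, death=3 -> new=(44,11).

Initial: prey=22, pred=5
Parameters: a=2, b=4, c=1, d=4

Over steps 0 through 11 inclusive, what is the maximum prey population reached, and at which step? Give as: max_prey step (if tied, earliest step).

Answer: 62 11

Derivation:
Step 1: prey: 22+4-4=22; pred: 5+1-2=4
Step 2: prey: 22+4-3=23; pred: 4+0-1=3
Step 3: prey: 23+4-2=25; pred: 3+0-1=2
Step 4: prey: 25+5-2=28; pred: 2+0-0=2
Step 5: prey: 28+5-2=31; pred: 2+0-0=2
Step 6: prey: 31+6-2=35; pred: 2+0-0=2
Step 7: prey: 35+7-2=40; pred: 2+0-0=2
Step 8: prey: 40+8-3=45; pred: 2+0-0=2
Step 9: prey: 45+9-3=51; pred: 2+0-0=2
Step 10: prey: 51+10-4=57; pred: 2+1-0=3
Step 11: prey: 57+11-6=62; pred: 3+1-1=3
Max prey = 62 at step 11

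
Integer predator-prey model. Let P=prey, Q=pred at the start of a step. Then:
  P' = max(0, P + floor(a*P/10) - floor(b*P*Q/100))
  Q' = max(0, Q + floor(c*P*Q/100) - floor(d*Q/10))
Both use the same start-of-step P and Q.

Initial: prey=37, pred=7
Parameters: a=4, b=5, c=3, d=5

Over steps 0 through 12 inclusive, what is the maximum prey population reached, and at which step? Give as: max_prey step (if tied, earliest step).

Step 1: prey: 37+14-12=39; pred: 7+7-3=11
Step 2: prey: 39+15-21=33; pred: 11+12-5=18
Step 3: prey: 33+13-29=17; pred: 18+17-9=26
Step 4: prey: 17+6-22=1; pred: 26+13-13=26
Step 5: prey: 1+0-1=0; pred: 26+0-13=13
Step 6: prey: 0+0-0=0; pred: 13+0-6=7
Step 7: prey: 0+0-0=0; pred: 7+0-3=4
Step 8: prey: 0+0-0=0; pred: 4+0-2=2
Step 9: prey: 0+0-0=0; pred: 2+0-1=1
Step 10: prey: 0+0-0=0; pred: 1+0-0=1
Step 11: prey: 0+0-0=0; pred: 1+0-0=1
Step 12: prey: 0+0-0=0; pred: 1+0-0=1
Max prey = 39 at step 1

Answer: 39 1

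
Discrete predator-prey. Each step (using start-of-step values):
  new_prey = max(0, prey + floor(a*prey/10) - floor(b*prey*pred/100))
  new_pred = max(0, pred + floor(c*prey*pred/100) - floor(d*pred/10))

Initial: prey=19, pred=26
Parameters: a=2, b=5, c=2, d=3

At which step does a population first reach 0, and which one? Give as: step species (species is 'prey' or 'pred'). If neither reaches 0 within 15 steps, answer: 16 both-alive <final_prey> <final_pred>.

Answer: 1 prey

Derivation:
Step 1: prey: 19+3-24=0; pred: 26+9-7=28
First extinction: prey at step 1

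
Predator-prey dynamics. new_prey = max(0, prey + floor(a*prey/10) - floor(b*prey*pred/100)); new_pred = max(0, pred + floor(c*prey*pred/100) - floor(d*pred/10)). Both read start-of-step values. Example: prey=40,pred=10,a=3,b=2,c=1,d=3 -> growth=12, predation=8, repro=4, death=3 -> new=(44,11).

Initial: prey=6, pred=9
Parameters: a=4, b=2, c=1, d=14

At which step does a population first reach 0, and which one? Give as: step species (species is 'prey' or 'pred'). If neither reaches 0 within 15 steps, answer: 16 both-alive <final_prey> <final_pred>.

Step 1: prey: 6+2-1=7; pred: 9+0-12=0
First extinction: pred at step 1

Answer: 1 pred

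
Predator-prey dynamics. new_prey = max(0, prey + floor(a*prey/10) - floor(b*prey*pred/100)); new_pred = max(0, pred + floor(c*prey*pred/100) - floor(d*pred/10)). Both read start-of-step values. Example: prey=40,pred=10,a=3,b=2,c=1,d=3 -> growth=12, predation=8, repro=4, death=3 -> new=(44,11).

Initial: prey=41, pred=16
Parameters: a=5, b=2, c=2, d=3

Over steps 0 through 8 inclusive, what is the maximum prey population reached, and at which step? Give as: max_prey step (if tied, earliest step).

Step 1: prey: 41+20-13=48; pred: 16+13-4=25
Step 2: prey: 48+24-24=48; pred: 25+24-7=42
Step 3: prey: 48+24-40=32; pred: 42+40-12=70
Step 4: prey: 32+16-44=4; pred: 70+44-21=93
Step 5: prey: 4+2-7=0; pred: 93+7-27=73
Step 6: prey: 0+0-0=0; pred: 73+0-21=52
Step 7: prey: 0+0-0=0; pred: 52+0-15=37
Step 8: prey: 0+0-0=0; pred: 37+0-11=26
Max prey = 48 at step 1

Answer: 48 1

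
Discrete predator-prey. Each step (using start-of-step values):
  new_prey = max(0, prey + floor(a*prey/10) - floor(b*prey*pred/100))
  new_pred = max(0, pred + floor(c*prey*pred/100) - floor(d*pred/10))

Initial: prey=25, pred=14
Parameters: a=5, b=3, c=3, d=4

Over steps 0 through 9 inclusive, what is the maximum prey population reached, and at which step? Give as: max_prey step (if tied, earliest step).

Step 1: prey: 25+12-10=27; pred: 14+10-5=19
Step 2: prey: 27+13-15=25; pred: 19+15-7=27
Step 3: prey: 25+12-20=17; pred: 27+20-10=37
Step 4: prey: 17+8-18=7; pred: 37+18-14=41
Step 5: prey: 7+3-8=2; pred: 41+8-16=33
Step 6: prey: 2+1-1=2; pred: 33+1-13=21
Step 7: prey: 2+1-1=2; pred: 21+1-8=14
Step 8: prey: 2+1-0=3; pred: 14+0-5=9
Step 9: prey: 3+1-0=4; pred: 9+0-3=6
Max prey = 27 at step 1

Answer: 27 1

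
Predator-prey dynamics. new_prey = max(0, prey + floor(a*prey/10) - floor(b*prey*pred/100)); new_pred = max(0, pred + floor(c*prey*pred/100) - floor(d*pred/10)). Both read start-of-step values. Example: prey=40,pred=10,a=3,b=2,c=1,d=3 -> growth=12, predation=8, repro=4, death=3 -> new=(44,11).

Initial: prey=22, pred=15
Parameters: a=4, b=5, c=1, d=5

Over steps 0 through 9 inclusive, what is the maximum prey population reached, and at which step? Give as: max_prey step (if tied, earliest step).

Step 1: prey: 22+8-16=14; pred: 15+3-7=11
Step 2: prey: 14+5-7=12; pred: 11+1-5=7
Step 3: prey: 12+4-4=12; pred: 7+0-3=4
Step 4: prey: 12+4-2=14; pred: 4+0-2=2
Step 5: prey: 14+5-1=18; pred: 2+0-1=1
Step 6: prey: 18+7-0=25; pred: 1+0-0=1
Step 7: prey: 25+10-1=34; pred: 1+0-0=1
Step 8: prey: 34+13-1=46; pred: 1+0-0=1
Step 9: prey: 46+18-2=62; pred: 1+0-0=1
Max prey = 62 at step 9

Answer: 62 9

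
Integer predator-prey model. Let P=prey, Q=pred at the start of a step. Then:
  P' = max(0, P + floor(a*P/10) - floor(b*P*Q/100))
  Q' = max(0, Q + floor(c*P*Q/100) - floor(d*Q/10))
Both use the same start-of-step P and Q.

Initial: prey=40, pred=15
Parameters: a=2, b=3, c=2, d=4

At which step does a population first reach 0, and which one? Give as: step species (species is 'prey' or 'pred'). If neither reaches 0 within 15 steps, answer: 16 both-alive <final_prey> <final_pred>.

Answer: 16 both-alive 2 2

Derivation:
Step 1: prey: 40+8-18=30; pred: 15+12-6=21
Step 2: prey: 30+6-18=18; pred: 21+12-8=25
Step 3: prey: 18+3-13=8; pred: 25+9-10=24
Step 4: prey: 8+1-5=4; pred: 24+3-9=18
Step 5: prey: 4+0-2=2; pred: 18+1-7=12
Step 6: prey: 2+0-0=2; pred: 12+0-4=8
Step 7: prey: 2+0-0=2; pred: 8+0-3=5
Step 8: prey: 2+0-0=2; pred: 5+0-2=3
Step 9: prey: 2+0-0=2; pred: 3+0-1=2
Step 10: prey: 2+0-0=2; pred: 2+0-0=2
Steps 11-15: state stable at prey=2, pred=2 (no change)
No extinction within 15 steps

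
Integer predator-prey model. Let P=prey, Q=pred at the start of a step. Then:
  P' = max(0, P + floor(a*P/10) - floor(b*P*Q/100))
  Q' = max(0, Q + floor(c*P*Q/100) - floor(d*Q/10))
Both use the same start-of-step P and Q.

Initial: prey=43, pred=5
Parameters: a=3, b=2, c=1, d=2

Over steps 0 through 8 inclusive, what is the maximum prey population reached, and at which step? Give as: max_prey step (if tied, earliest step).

Answer: 74 4

Derivation:
Step 1: prey: 43+12-4=51; pred: 5+2-1=6
Step 2: prey: 51+15-6=60; pred: 6+3-1=8
Step 3: prey: 60+18-9=69; pred: 8+4-1=11
Step 4: prey: 69+20-15=74; pred: 11+7-2=16
Step 5: prey: 74+22-23=73; pred: 16+11-3=24
Step 6: prey: 73+21-35=59; pred: 24+17-4=37
Step 7: prey: 59+17-43=33; pred: 37+21-7=51
Step 8: prey: 33+9-33=9; pred: 51+16-10=57
Max prey = 74 at step 4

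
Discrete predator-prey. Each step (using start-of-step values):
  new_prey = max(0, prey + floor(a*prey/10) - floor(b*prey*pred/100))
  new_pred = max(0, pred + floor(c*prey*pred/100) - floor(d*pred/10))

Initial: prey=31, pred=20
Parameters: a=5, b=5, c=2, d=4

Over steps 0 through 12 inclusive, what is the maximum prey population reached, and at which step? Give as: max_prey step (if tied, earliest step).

Step 1: prey: 31+15-31=15; pred: 20+12-8=24
Step 2: prey: 15+7-18=4; pred: 24+7-9=22
Step 3: prey: 4+2-4=2; pred: 22+1-8=15
Step 4: prey: 2+1-1=2; pred: 15+0-6=9
Step 5: prey: 2+1-0=3; pred: 9+0-3=6
Step 6: prey: 3+1-0=4; pred: 6+0-2=4
Step 7: prey: 4+2-0=6; pred: 4+0-1=3
Step 8: prey: 6+3-0=9; pred: 3+0-1=2
Step 9: prey: 9+4-0=13; pred: 2+0-0=2
Step 10: prey: 13+6-1=18; pred: 2+0-0=2
Step 11: prey: 18+9-1=26; pred: 2+0-0=2
Step 12: prey: 26+13-2=37; pred: 2+1-0=3
Max prey = 37 at step 12

Answer: 37 12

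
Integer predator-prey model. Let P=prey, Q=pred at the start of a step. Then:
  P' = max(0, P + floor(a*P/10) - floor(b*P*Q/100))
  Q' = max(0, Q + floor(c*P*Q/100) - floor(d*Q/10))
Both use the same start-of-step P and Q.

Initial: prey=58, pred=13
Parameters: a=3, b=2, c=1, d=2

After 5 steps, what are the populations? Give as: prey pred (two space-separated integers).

Step 1: prey: 58+17-15=60; pred: 13+7-2=18
Step 2: prey: 60+18-21=57; pred: 18+10-3=25
Step 3: prey: 57+17-28=46; pred: 25+14-5=34
Step 4: prey: 46+13-31=28; pred: 34+15-6=43
Step 5: prey: 28+8-24=12; pred: 43+12-8=47

Answer: 12 47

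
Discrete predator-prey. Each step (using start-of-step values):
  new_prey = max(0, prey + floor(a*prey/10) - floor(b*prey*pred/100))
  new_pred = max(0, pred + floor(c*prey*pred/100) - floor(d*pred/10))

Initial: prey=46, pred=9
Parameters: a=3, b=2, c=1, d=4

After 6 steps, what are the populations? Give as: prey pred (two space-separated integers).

Step 1: prey: 46+13-8=51; pred: 9+4-3=10
Step 2: prey: 51+15-10=56; pred: 10+5-4=11
Step 3: prey: 56+16-12=60; pred: 11+6-4=13
Step 4: prey: 60+18-15=63; pred: 13+7-5=15
Step 5: prey: 63+18-18=63; pred: 15+9-6=18
Step 6: prey: 63+18-22=59; pred: 18+11-7=22

Answer: 59 22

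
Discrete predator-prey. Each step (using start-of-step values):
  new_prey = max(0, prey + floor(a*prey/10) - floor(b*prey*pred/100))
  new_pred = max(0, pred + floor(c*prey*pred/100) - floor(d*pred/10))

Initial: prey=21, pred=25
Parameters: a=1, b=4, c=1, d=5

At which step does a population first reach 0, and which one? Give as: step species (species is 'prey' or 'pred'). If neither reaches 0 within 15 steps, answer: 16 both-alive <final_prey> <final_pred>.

Answer: 16 both-alive 1 1

Derivation:
Step 1: prey: 21+2-21=2; pred: 25+5-12=18
Step 2: prey: 2+0-1=1; pred: 18+0-9=9
Step 3: prey: 1+0-0=1; pred: 9+0-4=5
Step 4: prey: 1+0-0=1; pred: 5+0-2=3
Step 5: prey: 1+0-0=1; pred: 3+0-1=2
Step 6: prey: 1+0-0=1; pred: 2+0-1=1
Step 7: prey: 1+0-0=1; pred: 1+0-0=1
Steps 8-15: state stable at prey=1, pred=1 (no change)
No extinction within 15 steps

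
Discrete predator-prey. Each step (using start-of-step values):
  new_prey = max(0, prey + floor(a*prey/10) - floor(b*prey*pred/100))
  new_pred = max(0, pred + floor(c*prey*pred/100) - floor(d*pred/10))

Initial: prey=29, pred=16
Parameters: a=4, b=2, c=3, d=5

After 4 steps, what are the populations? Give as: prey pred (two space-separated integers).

Step 1: prey: 29+11-9=31; pred: 16+13-8=21
Step 2: prey: 31+12-13=30; pred: 21+19-10=30
Step 3: prey: 30+12-18=24; pred: 30+27-15=42
Step 4: prey: 24+9-20=13; pred: 42+30-21=51

Answer: 13 51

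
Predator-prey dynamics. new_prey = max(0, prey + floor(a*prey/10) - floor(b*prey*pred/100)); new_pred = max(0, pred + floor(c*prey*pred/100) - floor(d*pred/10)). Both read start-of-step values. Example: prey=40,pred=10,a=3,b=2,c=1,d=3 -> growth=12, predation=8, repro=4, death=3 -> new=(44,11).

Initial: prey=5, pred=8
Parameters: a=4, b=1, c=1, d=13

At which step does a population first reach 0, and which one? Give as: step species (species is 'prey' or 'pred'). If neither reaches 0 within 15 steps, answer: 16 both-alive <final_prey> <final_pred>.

Answer: 1 pred

Derivation:
Step 1: prey: 5+2-0=7; pred: 8+0-10=0
First extinction: pred at step 1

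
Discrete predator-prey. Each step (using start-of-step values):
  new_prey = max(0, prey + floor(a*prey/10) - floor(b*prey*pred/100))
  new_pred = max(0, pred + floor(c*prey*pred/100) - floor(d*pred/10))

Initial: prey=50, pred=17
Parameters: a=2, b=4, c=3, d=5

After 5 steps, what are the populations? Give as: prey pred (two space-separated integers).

Step 1: prey: 50+10-34=26; pred: 17+25-8=34
Step 2: prey: 26+5-35=0; pred: 34+26-17=43
Step 3: prey: 0+0-0=0; pred: 43+0-21=22
Step 4: prey: 0+0-0=0; pred: 22+0-11=11
Step 5: prey: 0+0-0=0; pred: 11+0-5=6

Answer: 0 6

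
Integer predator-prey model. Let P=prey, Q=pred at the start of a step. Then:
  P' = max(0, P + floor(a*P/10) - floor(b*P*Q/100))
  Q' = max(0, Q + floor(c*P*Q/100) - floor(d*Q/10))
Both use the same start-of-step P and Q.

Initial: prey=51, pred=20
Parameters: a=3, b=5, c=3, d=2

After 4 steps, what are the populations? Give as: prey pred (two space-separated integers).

Step 1: prey: 51+15-51=15; pred: 20+30-4=46
Step 2: prey: 15+4-34=0; pred: 46+20-9=57
Step 3: prey: 0+0-0=0; pred: 57+0-11=46
Step 4: prey: 0+0-0=0; pred: 46+0-9=37

Answer: 0 37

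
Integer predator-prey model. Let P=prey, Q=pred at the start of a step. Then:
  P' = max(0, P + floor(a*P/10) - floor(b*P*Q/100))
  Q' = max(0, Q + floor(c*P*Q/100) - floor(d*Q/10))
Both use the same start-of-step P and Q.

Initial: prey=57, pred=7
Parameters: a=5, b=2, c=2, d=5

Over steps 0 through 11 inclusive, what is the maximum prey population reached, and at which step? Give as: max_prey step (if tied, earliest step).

Answer: 104 3

Derivation:
Step 1: prey: 57+28-7=78; pred: 7+7-3=11
Step 2: prey: 78+39-17=100; pred: 11+17-5=23
Step 3: prey: 100+50-46=104; pred: 23+46-11=58
Step 4: prey: 104+52-120=36; pred: 58+120-29=149
Step 5: prey: 36+18-107=0; pred: 149+107-74=182
Step 6: prey: 0+0-0=0; pred: 182+0-91=91
Step 7: prey: 0+0-0=0; pred: 91+0-45=46
Step 8: prey: 0+0-0=0; pred: 46+0-23=23
Step 9: prey: 0+0-0=0; pred: 23+0-11=12
Step 10: prey: 0+0-0=0; pred: 12+0-6=6
Step 11: prey: 0+0-0=0; pred: 6+0-3=3
Max prey = 104 at step 3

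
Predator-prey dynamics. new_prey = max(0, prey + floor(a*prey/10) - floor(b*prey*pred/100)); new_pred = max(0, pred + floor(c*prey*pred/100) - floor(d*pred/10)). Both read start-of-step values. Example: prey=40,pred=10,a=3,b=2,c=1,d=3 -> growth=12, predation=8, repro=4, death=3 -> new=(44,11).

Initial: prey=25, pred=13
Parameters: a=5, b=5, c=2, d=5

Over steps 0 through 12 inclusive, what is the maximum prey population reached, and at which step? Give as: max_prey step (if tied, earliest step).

Step 1: prey: 25+12-16=21; pred: 13+6-6=13
Step 2: prey: 21+10-13=18; pred: 13+5-6=12
Step 3: prey: 18+9-10=17; pred: 12+4-6=10
Step 4: prey: 17+8-8=17; pred: 10+3-5=8
Step 5: prey: 17+8-6=19; pred: 8+2-4=6
Step 6: prey: 19+9-5=23; pred: 6+2-3=5
Step 7: prey: 23+11-5=29; pred: 5+2-2=5
Step 8: prey: 29+14-7=36; pred: 5+2-2=5
Step 9: prey: 36+18-9=45; pred: 5+3-2=6
Step 10: prey: 45+22-13=54; pred: 6+5-3=8
Step 11: prey: 54+27-21=60; pred: 8+8-4=12
Step 12: prey: 60+30-36=54; pred: 12+14-6=20
Max prey = 60 at step 11

Answer: 60 11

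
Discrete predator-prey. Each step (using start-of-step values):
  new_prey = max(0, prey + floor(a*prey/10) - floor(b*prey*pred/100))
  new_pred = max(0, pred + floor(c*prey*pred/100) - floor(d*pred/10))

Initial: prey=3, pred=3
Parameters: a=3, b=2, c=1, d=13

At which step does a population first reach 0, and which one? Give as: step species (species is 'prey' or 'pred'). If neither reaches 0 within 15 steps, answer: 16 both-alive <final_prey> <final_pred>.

Answer: 1 pred

Derivation:
Step 1: prey: 3+0-0=3; pred: 3+0-3=0
First extinction: pred at step 1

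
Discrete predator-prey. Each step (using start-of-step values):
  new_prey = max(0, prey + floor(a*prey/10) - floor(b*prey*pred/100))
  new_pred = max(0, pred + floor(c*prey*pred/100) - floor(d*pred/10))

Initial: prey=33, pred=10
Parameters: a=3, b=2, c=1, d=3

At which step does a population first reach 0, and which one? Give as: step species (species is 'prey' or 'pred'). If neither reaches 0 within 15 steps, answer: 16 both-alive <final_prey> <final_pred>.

Answer: 16 both-alive 10 14

Derivation:
Step 1: prey: 33+9-6=36; pred: 10+3-3=10
Step 2: prey: 36+10-7=39; pred: 10+3-3=10
Step 3: prey: 39+11-7=43; pred: 10+3-3=10
Step 4: prey: 43+12-8=47; pred: 10+4-3=11
Step 5: prey: 47+14-10=51; pred: 11+5-3=13
Step 6: prey: 51+15-13=53; pred: 13+6-3=16
Step 7: prey: 53+15-16=52; pred: 16+8-4=20
Step 8: prey: 52+15-20=47; pred: 20+10-6=24
Step 9: prey: 47+14-22=39; pred: 24+11-7=28
Step 10: prey: 39+11-21=29; pred: 28+10-8=30
Step 11: prey: 29+8-17=20; pred: 30+8-9=29
Step 12: prey: 20+6-11=15; pred: 29+5-8=26
Step 13: prey: 15+4-7=12; pred: 26+3-7=22
Step 14: prey: 12+3-5=10; pred: 22+2-6=18
Step 15: prey: 10+3-3=10; pred: 18+1-5=14
No extinction within 15 steps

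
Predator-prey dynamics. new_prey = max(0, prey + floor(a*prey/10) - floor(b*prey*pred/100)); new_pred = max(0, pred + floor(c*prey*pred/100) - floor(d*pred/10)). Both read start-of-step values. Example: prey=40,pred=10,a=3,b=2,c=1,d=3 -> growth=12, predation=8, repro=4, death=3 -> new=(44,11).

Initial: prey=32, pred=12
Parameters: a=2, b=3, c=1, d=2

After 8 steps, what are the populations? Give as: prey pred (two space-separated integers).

Answer: 6 9

Derivation:
Step 1: prey: 32+6-11=27; pred: 12+3-2=13
Step 2: prey: 27+5-10=22; pred: 13+3-2=14
Step 3: prey: 22+4-9=17; pred: 14+3-2=15
Step 4: prey: 17+3-7=13; pred: 15+2-3=14
Step 5: prey: 13+2-5=10; pred: 14+1-2=13
Step 6: prey: 10+2-3=9; pred: 13+1-2=12
Step 7: prey: 9+1-3=7; pred: 12+1-2=11
Step 8: prey: 7+1-2=6; pred: 11+0-2=9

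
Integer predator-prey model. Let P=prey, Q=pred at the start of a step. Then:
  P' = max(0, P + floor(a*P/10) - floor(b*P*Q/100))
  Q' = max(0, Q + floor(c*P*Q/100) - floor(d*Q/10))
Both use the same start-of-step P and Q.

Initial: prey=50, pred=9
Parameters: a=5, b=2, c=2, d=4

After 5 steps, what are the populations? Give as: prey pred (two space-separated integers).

Step 1: prey: 50+25-9=66; pred: 9+9-3=15
Step 2: prey: 66+33-19=80; pred: 15+19-6=28
Step 3: prey: 80+40-44=76; pred: 28+44-11=61
Step 4: prey: 76+38-92=22; pred: 61+92-24=129
Step 5: prey: 22+11-56=0; pred: 129+56-51=134

Answer: 0 134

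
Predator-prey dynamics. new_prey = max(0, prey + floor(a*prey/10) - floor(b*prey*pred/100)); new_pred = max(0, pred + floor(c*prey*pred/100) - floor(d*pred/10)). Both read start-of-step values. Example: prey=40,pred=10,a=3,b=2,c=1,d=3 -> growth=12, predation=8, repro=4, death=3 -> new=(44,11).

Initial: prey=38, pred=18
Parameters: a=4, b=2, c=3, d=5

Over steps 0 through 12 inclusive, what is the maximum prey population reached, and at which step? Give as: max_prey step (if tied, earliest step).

Step 1: prey: 38+15-13=40; pred: 18+20-9=29
Step 2: prey: 40+16-23=33; pred: 29+34-14=49
Step 3: prey: 33+13-32=14; pred: 49+48-24=73
Step 4: prey: 14+5-20=0; pred: 73+30-36=67
Step 5: prey: 0+0-0=0; pred: 67+0-33=34
Step 6: prey: 0+0-0=0; pred: 34+0-17=17
Step 7: prey: 0+0-0=0; pred: 17+0-8=9
Step 8: prey: 0+0-0=0; pred: 9+0-4=5
Step 9: prey: 0+0-0=0; pred: 5+0-2=3
Step 10: prey: 0+0-0=0; pred: 3+0-1=2
Step 11: prey: 0+0-0=0; pred: 2+0-1=1
Step 12: prey: 0+0-0=0; pred: 1+0-0=1
Max prey = 40 at step 1

Answer: 40 1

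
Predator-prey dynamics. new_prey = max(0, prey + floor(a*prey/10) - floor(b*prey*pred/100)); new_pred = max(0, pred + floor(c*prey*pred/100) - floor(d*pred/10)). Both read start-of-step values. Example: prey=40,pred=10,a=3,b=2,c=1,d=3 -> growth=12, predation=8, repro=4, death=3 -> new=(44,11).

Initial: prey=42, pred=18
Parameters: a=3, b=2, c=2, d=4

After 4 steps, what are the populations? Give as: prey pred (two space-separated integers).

Step 1: prey: 42+12-15=39; pred: 18+15-7=26
Step 2: prey: 39+11-20=30; pred: 26+20-10=36
Step 3: prey: 30+9-21=18; pred: 36+21-14=43
Step 4: prey: 18+5-15=8; pred: 43+15-17=41

Answer: 8 41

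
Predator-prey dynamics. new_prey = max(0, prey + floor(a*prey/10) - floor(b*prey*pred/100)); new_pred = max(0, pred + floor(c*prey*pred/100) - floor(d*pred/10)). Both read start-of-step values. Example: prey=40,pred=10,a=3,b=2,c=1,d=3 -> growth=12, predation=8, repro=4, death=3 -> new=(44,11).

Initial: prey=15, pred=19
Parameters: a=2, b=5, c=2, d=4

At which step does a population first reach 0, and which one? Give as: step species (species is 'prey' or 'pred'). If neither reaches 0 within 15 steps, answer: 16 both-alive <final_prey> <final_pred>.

Answer: 16 both-alive 1 2

Derivation:
Step 1: prey: 15+3-14=4; pred: 19+5-7=17
Step 2: prey: 4+0-3=1; pred: 17+1-6=12
Step 3: prey: 1+0-0=1; pred: 12+0-4=8
Step 4: prey: 1+0-0=1; pred: 8+0-3=5
Step 5: prey: 1+0-0=1; pred: 5+0-2=3
Step 6: prey: 1+0-0=1; pred: 3+0-1=2
Step 7: prey: 1+0-0=1; pred: 2+0-0=2
Steps 8-15: state stable at prey=1, pred=2 (no change)
No extinction within 15 steps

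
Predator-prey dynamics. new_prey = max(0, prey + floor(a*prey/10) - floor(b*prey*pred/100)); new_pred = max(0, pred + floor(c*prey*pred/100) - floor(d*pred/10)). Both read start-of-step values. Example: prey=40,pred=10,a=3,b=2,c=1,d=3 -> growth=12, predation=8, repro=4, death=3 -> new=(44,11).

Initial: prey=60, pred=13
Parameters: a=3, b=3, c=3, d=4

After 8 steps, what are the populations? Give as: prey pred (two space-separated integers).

Step 1: prey: 60+18-23=55; pred: 13+23-5=31
Step 2: prey: 55+16-51=20; pred: 31+51-12=70
Step 3: prey: 20+6-42=0; pred: 70+42-28=84
Step 4: prey: 0+0-0=0; pred: 84+0-33=51
Step 5: prey: 0+0-0=0; pred: 51+0-20=31
Step 6: prey: 0+0-0=0; pred: 31+0-12=19
Step 7: prey: 0+0-0=0; pred: 19+0-7=12
Step 8: prey: 0+0-0=0; pred: 12+0-4=8

Answer: 0 8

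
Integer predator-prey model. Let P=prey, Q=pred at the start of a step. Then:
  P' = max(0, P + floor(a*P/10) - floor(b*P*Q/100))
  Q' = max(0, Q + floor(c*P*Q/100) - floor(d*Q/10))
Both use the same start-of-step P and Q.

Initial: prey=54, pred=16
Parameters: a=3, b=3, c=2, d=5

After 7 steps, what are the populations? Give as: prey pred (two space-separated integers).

Step 1: prey: 54+16-25=45; pred: 16+17-8=25
Step 2: prey: 45+13-33=25; pred: 25+22-12=35
Step 3: prey: 25+7-26=6; pred: 35+17-17=35
Step 4: prey: 6+1-6=1; pred: 35+4-17=22
Step 5: prey: 1+0-0=1; pred: 22+0-11=11
Step 6: prey: 1+0-0=1; pred: 11+0-5=6
Step 7: prey: 1+0-0=1; pred: 6+0-3=3

Answer: 1 3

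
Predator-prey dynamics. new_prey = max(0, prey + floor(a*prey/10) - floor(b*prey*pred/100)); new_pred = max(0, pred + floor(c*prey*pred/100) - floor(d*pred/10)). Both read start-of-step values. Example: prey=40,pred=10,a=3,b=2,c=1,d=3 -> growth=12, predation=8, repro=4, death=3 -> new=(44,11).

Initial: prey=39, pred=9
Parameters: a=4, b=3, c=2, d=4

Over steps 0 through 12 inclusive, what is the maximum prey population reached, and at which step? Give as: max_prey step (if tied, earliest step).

Step 1: prey: 39+15-10=44; pred: 9+7-3=13
Step 2: prey: 44+17-17=44; pred: 13+11-5=19
Step 3: prey: 44+17-25=36; pred: 19+16-7=28
Step 4: prey: 36+14-30=20; pred: 28+20-11=37
Step 5: prey: 20+8-22=6; pred: 37+14-14=37
Step 6: prey: 6+2-6=2; pred: 37+4-14=27
Step 7: prey: 2+0-1=1; pred: 27+1-10=18
Step 8: prey: 1+0-0=1; pred: 18+0-7=11
Step 9: prey: 1+0-0=1; pred: 11+0-4=7
Step 10: prey: 1+0-0=1; pred: 7+0-2=5
Step 11: prey: 1+0-0=1; pred: 5+0-2=3
Step 12: prey: 1+0-0=1; pred: 3+0-1=2
Max prey = 44 at step 1

Answer: 44 1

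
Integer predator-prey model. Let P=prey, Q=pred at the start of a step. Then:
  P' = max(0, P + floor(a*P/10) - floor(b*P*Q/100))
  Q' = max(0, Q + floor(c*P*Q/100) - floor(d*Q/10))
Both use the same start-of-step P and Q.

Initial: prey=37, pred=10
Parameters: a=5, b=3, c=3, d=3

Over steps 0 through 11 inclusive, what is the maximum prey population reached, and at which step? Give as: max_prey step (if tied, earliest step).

Step 1: prey: 37+18-11=44; pred: 10+11-3=18
Step 2: prey: 44+22-23=43; pred: 18+23-5=36
Step 3: prey: 43+21-46=18; pred: 36+46-10=72
Step 4: prey: 18+9-38=0; pred: 72+38-21=89
Step 5: prey: 0+0-0=0; pred: 89+0-26=63
Step 6: prey: 0+0-0=0; pred: 63+0-18=45
Step 7: prey: 0+0-0=0; pred: 45+0-13=32
Step 8: prey: 0+0-0=0; pred: 32+0-9=23
Step 9: prey: 0+0-0=0; pred: 23+0-6=17
Step 10: prey: 0+0-0=0; pred: 17+0-5=12
Step 11: prey: 0+0-0=0; pred: 12+0-3=9
Max prey = 44 at step 1

Answer: 44 1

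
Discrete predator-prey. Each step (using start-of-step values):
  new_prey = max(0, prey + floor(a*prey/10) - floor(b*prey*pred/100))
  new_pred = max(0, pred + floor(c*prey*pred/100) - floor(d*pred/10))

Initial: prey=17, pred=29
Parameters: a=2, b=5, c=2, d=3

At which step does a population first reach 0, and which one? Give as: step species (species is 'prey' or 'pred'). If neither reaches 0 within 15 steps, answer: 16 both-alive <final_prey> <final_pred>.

Step 1: prey: 17+3-24=0; pred: 29+9-8=30
First extinction: prey at step 1

Answer: 1 prey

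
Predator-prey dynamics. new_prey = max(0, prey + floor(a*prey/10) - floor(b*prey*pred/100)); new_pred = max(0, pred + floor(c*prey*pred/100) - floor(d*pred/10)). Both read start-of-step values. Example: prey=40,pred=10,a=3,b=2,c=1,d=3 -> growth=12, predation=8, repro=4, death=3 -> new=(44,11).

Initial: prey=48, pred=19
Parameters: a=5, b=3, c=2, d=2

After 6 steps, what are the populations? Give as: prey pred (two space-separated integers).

Answer: 0 38

Derivation:
Step 1: prey: 48+24-27=45; pred: 19+18-3=34
Step 2: prey: 45+22-45=22; pred: 34+30-6=58
Step 3: prey: 22+11-38=0; pred: 58+25-11=72
Step 4: prey: 0+0-0=0; pred: 72+0-14=58
Step 5: prey: 0+0-0=0; pred: 58+0-11=47
Step 6: prey: 0+0-0=0; pred: 47+0-9=38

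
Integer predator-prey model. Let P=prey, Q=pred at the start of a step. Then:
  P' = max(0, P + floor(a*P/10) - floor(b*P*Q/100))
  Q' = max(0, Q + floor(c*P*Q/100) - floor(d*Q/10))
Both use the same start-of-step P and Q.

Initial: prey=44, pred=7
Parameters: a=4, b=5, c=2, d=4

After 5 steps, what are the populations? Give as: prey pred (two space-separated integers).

Step 1: prey: 44+17-15=46; pred: 7+6-2=11
Step 2: prey: 46+18-25=39; pred: 11+10-4=17
Step 3: prey: 39+15-33=21; pred: 17+13-6=24
Step 4: prey: 21+8-25=4; pred: 24+10-9=25
Step 5: prey: 4+1-5=0; pred: 25+2-10=17

Answer: 0 17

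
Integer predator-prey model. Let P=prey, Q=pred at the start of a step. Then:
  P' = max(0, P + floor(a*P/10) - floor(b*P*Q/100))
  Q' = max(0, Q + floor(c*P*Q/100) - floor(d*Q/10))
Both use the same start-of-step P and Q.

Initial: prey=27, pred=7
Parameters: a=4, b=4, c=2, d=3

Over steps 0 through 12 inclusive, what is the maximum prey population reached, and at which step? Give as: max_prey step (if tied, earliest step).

Step 1: prey: 27+10-7=30; pred: 7+3-2=8
Step 2: prey: 30+12-9=33; pred: 8+4-2=10
Step 3: prey: 33+13-13=33; pred: 10+6-3=13
Step 4: prey: 33+13-17=29; pred: 13+8-3=18
Step 5: prey: 29+11-20=20; pred: 18+10-5=23
Step 6: prey: 20+8-18=10; pred: 23+9-6=26
Step 7: prey: 10+4-10=4; pred: 26+5-7=24
Step 8: prey: 4+1-3=2; pred: 24+1-7=18
Step 9: prey: 2+0-1=1; pred: 18+0-5=13
Step 10: prey: 1+0-0=1; pred: 13+0-3=10
Step 11: prey: 1+0-0=1; pred: 10+0-3=7
Step 12: prey: 1+0-0=1; pred: 7+0-2=5
Max prey = 33 at step 2

Answer: 33 2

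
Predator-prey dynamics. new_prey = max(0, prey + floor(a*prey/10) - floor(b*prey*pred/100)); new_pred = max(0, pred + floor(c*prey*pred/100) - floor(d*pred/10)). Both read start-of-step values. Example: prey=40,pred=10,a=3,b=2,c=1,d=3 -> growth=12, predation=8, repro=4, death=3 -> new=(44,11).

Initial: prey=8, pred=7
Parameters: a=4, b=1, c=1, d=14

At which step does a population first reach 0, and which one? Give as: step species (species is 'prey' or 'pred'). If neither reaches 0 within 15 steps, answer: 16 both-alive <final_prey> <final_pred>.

Step 1: prey: 8+3-0=11; pred: 7+0-9=0
First extinction: pred at step 1

Answer: 1 pred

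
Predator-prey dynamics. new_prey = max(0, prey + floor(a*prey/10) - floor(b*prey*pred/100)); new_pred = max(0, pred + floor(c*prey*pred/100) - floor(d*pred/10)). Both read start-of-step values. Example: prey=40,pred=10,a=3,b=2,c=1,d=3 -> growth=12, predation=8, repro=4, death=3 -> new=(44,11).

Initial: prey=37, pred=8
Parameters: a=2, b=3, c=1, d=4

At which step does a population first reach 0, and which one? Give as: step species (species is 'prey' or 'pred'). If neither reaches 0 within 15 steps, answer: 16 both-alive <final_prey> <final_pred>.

Step 1: prey: 37+7-8=36; pred: 8+2-3=7
Step 2: prey: 36+7-7=36; pred: 7+2-2=7
Steps 3-15: state stable at prey=36, pred=7 (no change)
No extinction within 15 steps

Answer: 16 both-alive 36 7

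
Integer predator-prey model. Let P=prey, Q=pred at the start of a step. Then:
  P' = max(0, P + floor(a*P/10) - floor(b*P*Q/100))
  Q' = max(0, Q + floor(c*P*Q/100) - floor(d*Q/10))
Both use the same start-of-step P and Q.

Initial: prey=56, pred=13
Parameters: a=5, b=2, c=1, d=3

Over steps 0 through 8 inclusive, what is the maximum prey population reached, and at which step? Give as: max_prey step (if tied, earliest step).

Answer: 86 3

Derivation:
Step 1: prey: 56+28-14=70; pred: 13+7-3=17
Step 2: prey: 70+35-23=82; pred: 17+11-5=23
Step 3: prey: 82+41-37=86; pred: 23+18-6=35
Step 4: prey: 86+43-60=69; pred: 35+30-10=55
Step 5: prey: 69+34-75=28; pred: 55+37-16=76
Step 6: prey: 28+14-42=0; pred: 76+21-22=75
Step 7: prey: 0+0-0=0; pred: 75+0-22=53
Step 8: prey: 0+0-0=0; pred: 53+0-15=38
Max prey = 86 at step 3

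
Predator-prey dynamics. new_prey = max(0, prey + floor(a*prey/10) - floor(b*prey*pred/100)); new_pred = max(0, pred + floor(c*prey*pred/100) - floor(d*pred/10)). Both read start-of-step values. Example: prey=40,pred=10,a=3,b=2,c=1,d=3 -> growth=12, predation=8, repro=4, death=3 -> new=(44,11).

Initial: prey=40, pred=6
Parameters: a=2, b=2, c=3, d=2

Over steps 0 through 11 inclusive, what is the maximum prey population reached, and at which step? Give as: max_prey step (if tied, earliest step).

Step 1: prey: 40+8-4=44; pred: 6+7-1=12
Step 2: prey: 44+8-10=42; pred: 12+15-2=25
Step 3: prey: 42+8-21=29; pred: 25+31-5=51
Step 4: prey: 29+5-29=5; pred: 51+44-10=85
Step 5: prey: 5+1-8=0; pred: 85+12-17=80
Step 6: prey: 0+0-0=0; pred: 80+0-16=64
Step 7: prey: 0+0-0=0; pred: 64+0-12=52
Step 8: prey: 0+0-0=0; pred: 52+0-10=42
Step 9: prey: 0+0-0=0; pred: 42+0-8=34
Step 10: prey: 0+0-0=0; pred: 34+0-6=28
Step 11: prey: 0+0-0=0; pred: 28+0-5=23
Max prey = 44 at step 1

Answer: 44 1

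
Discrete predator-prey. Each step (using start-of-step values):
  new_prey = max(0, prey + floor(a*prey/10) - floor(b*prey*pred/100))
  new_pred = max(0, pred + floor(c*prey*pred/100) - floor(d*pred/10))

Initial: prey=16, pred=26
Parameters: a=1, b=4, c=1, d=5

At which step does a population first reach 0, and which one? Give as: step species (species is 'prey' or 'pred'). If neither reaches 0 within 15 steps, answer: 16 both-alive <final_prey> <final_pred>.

Step 1: prey: 16+1-16=1; pred: 26+4-13=17
Step 2: prey: 1+0-0=1; pred: 17+0-8=9
Step 3: prey: 1+0-0=1; pred: 9+0-4=5
Step 4: prey: 1+0-0=1; pred: 5+0-2=3
Step 5: prey: 1+0-0=1; pred: 3+0-1=2
Step 6: prey: 1+0-0=1; pred: 2+0-1=1
Step 7: prey: 1+0-0=1; pred: 1+0-0=1
Steps 8-15: state stable at prey=1, pred=1 (no change)
No extinction within 15 steps

Answer: 16 both-alive 1 1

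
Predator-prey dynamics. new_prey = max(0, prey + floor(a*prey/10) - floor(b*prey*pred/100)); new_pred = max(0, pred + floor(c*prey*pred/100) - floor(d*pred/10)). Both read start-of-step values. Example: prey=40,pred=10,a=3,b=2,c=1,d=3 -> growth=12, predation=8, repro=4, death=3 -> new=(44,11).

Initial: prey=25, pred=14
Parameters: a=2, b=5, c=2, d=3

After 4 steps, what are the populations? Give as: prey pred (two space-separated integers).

Step 1: prey: 25+5-17=13; pred: 14+7-4=17
Step 2: prey: 13+2-11=4; pred: 17+4-5=16
Step 3: prey: 4+0-3=1; pred: 16+1-4=13
Step 4: prey: 1+0-0=1; pred: 13+0-3=10

Answer: 1 10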